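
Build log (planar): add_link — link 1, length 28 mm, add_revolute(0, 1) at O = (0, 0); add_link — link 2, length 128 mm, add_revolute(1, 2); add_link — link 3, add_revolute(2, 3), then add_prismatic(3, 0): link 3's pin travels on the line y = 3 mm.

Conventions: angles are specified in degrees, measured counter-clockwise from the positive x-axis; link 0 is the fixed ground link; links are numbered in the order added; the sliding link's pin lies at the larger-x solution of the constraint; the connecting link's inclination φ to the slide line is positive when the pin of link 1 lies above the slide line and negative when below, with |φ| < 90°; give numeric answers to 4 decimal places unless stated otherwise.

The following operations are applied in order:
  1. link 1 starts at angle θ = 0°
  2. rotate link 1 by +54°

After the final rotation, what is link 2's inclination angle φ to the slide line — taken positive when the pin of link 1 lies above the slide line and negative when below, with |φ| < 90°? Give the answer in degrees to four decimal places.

geometry: r = 28 mm, L = 128 mm, e = 3 mm; θ starts at 0°
rotate link 1 by +54°: θ ← 0° +54° = 54°
h = r sin θ − e = 22.652476 − 3 = 19.652476
sin φ = h / L = 19.652476 / 128 = 0.15353497
φ = arcsin(0.15353497) = 8.831839°

8.8318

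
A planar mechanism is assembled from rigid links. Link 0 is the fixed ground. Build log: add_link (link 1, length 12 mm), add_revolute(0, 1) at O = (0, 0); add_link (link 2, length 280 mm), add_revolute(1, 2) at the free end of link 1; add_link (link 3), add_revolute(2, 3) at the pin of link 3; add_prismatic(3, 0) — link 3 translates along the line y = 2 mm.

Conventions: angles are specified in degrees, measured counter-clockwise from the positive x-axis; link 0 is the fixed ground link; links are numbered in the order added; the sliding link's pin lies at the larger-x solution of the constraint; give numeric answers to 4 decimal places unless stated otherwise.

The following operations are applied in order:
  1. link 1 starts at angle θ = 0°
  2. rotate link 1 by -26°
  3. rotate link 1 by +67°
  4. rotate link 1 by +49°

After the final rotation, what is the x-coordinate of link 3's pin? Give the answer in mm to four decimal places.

geometry: r = 12 mm, L = 280 mm, e = 2 mm; θ starts at 0°
rotate link 1 by -26°: θ ← 0° -26° = -26°
rotate link 1 by +67°: θ ← -26° +67° = 41°
rotate link 1 by +49°: θ ← 41° +49° = 90°
crank pin P = (r cos θ, r sin θ) = (0.000000, 12.000000)
h = r sin θ − e = 12.000000 − 2 = 10.000000
x = r cos θ + √(L² − h²) = 0.000000 + 279.821372 = 279.821372

279.8214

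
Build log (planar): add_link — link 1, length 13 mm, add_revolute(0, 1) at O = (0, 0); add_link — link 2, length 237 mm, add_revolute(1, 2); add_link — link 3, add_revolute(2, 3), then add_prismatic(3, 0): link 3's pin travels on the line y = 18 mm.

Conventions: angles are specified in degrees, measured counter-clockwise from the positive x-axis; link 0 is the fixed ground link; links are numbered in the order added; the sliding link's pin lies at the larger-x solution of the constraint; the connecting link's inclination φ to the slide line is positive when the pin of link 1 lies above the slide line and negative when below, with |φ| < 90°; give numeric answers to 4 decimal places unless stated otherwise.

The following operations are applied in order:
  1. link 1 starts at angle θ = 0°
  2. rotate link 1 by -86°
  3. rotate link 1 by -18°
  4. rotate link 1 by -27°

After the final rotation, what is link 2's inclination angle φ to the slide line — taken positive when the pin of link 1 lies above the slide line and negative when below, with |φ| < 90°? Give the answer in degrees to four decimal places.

geometry: r = 13 mm, L = 237 mm, e = 18 mm; θ starts at 0°
rotate link 1 by -86°: θ ← 0° -86° = -86°
rotate link 1 by -18°: θ ← -86° -18° = -104°
rotate link 1 by -27°: θ ← -104° -27° = -131°
h = r sin θ − e = -9.811225 − 18 = -27.811225
sin φ = h / L = -27.811225 / 237 = -0.11734694
φ = arcsin(-0.11734694) = -6.739011°

-6.7390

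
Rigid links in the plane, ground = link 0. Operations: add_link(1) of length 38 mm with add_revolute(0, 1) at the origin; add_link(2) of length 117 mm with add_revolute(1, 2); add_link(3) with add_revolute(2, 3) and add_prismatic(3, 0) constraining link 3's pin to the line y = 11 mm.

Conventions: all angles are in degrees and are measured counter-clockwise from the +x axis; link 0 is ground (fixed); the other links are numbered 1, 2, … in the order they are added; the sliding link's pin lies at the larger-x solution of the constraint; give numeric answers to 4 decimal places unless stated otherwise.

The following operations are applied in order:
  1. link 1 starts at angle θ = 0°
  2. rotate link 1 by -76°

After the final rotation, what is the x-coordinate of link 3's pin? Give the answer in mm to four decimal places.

geometry: r = 38 mm, L = 117 mm, e = 11 mm; θ starts at 0°
rotate link 1 by -76°: θ ← 0° -76° = -76°
crank pin P = (r cos θ, r sin θ) = (9.193032, -36.871238)
h = r sin θ − e = -36.871238 − 11 = -47.871238
x = r cos θ + √(L² − h²) = 9.193032 + 106.758347 = 115.951379

115.9514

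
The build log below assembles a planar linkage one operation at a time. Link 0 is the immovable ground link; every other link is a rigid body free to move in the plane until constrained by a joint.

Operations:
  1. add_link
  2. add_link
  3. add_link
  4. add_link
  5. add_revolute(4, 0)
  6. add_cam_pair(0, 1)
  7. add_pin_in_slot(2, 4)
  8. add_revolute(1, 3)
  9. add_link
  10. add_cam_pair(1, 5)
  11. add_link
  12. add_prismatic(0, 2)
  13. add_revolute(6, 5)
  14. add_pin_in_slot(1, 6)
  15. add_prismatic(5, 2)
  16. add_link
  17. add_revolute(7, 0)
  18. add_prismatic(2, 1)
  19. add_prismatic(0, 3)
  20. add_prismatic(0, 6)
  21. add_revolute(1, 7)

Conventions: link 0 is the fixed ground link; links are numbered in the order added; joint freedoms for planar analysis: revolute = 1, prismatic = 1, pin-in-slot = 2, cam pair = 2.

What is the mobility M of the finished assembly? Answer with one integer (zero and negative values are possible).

ground; <1,0,0>
#1 <2,0,0>
#2 <3,0,0>
#3 <4,0,0>
#4 <5,0,0>
R:4↔0 J1 <5,1,0>
C:0↔1 J2 <5,1,1>
PS:2↔4 J2 <5,1,2>
R:1↔3 J1 <5,2,2>
#5 <6,2,2>
C:1↔5 J2 <6,2,3>
#6 <7,2,3>
P:0↔2 J1 <7,3,3>
R:6↔5 J1 <7,4,3>
PS:1↔6 J2 <7,4,4>
P:5↔2 J1 <7,5,4>
#7 <8,5,4>
R:7↔0 J1 <8,6,4>
P:2↔1 J1 <8,7,4>
P:0↔3 J1 <8,8,4>
P:0↔6 J1 <8,9,4>
R:1↔7 J1 <8,10,4>
3×7 − 2×10 − 1×4 = -3

M = -3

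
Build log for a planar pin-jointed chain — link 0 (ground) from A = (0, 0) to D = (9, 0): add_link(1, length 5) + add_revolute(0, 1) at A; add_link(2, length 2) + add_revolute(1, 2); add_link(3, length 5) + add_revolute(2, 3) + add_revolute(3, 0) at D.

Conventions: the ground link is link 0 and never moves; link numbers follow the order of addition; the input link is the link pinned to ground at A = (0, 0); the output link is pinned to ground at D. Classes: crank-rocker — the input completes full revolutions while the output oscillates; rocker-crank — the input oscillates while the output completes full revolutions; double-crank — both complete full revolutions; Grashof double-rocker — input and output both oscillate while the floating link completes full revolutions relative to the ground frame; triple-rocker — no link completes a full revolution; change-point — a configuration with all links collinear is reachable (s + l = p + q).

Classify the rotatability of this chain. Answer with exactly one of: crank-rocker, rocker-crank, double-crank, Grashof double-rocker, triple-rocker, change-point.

lengths: ground=9, input=5, coupler=2, output=5
sorted: s=2 (shortest), l=9 (longest), p+q=10
s + l = 11 vs p + q = 10
s + l > p + q → non-Grashof → no link fully rotates → triple-rocker

triple-rocker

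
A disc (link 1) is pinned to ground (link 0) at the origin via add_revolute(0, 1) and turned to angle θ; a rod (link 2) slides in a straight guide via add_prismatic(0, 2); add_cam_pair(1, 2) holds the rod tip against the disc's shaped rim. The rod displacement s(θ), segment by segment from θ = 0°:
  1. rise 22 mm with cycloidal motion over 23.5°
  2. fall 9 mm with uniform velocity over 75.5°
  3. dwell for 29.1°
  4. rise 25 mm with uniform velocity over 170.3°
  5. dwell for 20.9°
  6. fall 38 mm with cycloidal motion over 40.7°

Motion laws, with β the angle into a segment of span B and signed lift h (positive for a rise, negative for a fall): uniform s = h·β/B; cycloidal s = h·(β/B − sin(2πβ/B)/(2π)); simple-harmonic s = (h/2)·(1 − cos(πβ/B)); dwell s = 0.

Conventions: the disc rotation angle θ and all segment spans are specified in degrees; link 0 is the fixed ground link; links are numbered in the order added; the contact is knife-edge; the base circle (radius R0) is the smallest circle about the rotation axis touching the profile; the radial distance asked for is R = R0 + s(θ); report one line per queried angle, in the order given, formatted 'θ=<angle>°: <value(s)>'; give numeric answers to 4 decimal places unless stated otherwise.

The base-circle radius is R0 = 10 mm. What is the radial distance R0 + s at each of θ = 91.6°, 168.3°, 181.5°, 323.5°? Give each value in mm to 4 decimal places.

segment 1 (0° to 23.5°, cycloidal, h = 22) is passed completely: s = 0.0000 + (22) = 22.0000
θ = 91.6° falls in segment 2 (23.5° to 99°, uniform, h = -9): β = 91.6 − 23.5 = 68.1°, B = 75.5°; Δs = -9·68.1/75.5 = -8.1179; s = 22.0000 − 8.1179 = 13.8821
segment 2 (23.5° to 99°, uniform, h = -9) is passed completely: s = 22.0000 + (-9) = 13.0000
segment 3 (99° to 128.1°, dwell): s unchanged at 13.0000
θ = 168.3° falls in segment 4 (128.1° to 298.4°, uniform, h = 25): β = 168.3 − 128.1 = 40.2°, B = 170.3°; Δs = 25·40.2/170.3 = 5.9014; s = 13.0000 + 5.9014 = 18.9014
θ = 181.5° falls in segment 4 (128.1° to 298.4°, uniform, h = 25): β = 181.5 − 128.1 = 53.4°, B = 170.3°; Δs = 25·53.4/170.3 = 7.8391; s = 13.0000 + 7.8391 = 20.8391
segment 4 (128.1° to 298.4°, uniform, h = 25) is passed completely: s = 13.0000 + (25) = 38.0000
segment 5 (298.4° to 319.3°, dwell): s unchanged at 38.0000
θ = 323.5° falls in segment 6 (319.3° to 360°, cycloidal, h = -38): β = 323.5 − 319.3 = 4.2°, B = 40.7°; Δs = -38·(0.1032 − sin(2π·0.1032)/(2π)) = -0.2690; s = 38.0000 − 0.2690 = 37.7310
θ=91.6°: R = R0 + s = 10 + 13.8821 = 23.8821
θ=168.3°: R = R0 + s = 10 + 18.9014 = 28.9014
θ=181.5°: R = R0 + s = 10 + 20.8391 = 30.8391
θ=323.5°: R = R0 + s = 10 + 37.7310 = 47.7310

θ=91.6°: 23.8821
θ=168.3°: 28.9014
θ=181.5°: 30.8391
θ=323.5°: 47.7310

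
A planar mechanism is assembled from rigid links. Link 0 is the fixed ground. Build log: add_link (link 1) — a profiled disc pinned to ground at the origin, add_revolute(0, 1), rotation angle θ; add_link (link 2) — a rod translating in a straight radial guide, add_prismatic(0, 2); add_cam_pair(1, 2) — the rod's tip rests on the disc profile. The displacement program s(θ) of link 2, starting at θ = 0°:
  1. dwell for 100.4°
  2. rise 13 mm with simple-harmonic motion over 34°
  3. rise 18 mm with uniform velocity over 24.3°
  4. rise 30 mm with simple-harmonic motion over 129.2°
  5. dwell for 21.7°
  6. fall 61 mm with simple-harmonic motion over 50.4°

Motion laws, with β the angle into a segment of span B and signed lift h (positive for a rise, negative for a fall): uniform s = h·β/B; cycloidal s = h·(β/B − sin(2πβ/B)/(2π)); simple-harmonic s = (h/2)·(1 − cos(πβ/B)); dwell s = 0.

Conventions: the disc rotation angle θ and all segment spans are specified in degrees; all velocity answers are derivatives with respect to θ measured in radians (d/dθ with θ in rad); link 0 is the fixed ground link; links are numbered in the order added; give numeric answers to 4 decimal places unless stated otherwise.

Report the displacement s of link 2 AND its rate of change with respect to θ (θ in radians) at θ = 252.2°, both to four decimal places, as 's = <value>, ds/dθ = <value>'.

seg 1 [0°–100.4°] dwell: s stays 0.0000
seg 2 [100.4°–134.4°] simple-harmonic, h=13: full span → s += 13 → s = 13.0000
seg 3 [134.4°–158.7°] uniform, h=18: full span → s += 18 → s = 31.0000
seg 4 [158.7°–287.9°] simple-harmonic, h=30: θ=252.2° here. β=93.5, B=129.2. 30/2·(1 − cos(π·0.7237)) = 24.6945 → s = 55.6945
velocity in seg [158.7°–287.9°] (simple-harmonic), θ in radians: β = 93.5° = 1.6319 rad, B = 129.2° = 2.2550 rad; ds/dθ = (πh/(2B)) sin(πβ/B) = (π·30/(2·2.2550)) sin(π·0.7237) = 15.946803 mm/rad

s = 55.6945, ds/dθ = 15.9468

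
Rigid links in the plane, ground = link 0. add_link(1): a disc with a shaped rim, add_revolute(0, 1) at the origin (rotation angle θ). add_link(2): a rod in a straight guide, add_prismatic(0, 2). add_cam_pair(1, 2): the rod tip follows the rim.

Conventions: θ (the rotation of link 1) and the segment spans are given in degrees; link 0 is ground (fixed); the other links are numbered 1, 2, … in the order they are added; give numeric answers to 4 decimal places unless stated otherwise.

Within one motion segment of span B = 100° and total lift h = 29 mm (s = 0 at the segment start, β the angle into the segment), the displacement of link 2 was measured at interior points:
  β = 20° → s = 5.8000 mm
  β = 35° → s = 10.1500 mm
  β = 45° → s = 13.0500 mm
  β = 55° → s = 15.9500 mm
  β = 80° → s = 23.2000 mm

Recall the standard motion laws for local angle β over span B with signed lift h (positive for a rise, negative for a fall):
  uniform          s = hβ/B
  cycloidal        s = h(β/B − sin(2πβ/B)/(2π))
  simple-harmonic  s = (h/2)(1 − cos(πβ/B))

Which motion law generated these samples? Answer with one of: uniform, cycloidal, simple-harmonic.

candidates at β/B = r: uniform s = h·r (linear in β); cycloidal s = h·(r − sin(2πr)/(2π)); simple-harmonic s = (h/2)(1 − cos(πr))
β=20°: printed 5.8000 | uniform 5.8000, cycloidal 1.4104, simple-harmonic 2.7693
β=35°: printed 10.1500 | uniform 10.1500, cycloidal 6.4160, simple-harmonic 7.9171
β=45°: printed 13.0500 | uniform 13.0500, cycloidal 11.6237, simple-harmonic 12.2317
β=55°: printed 15.9500 | uniform 15.9500, cycloidal 17.3763, simple-harmonic 16.7683
β=80°: printed 23.2000 | uniform 23.2000, cycloidal 27.5896, simple-harmonic 26.2307
only one law matches every sample → uniform

uniform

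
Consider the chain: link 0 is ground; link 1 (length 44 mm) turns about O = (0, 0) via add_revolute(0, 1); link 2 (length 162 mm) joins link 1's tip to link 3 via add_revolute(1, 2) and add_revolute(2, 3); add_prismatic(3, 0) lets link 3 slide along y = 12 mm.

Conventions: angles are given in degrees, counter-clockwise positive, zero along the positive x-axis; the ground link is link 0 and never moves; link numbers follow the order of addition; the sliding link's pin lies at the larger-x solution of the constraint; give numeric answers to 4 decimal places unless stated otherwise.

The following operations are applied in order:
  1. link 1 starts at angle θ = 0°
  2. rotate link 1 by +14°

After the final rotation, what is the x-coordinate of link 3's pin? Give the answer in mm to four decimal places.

geometry: r = 44 mm, L = 162 mm, e = 12 mm; θ starts at 0°
rotate link 1 by +14°: θ ← 0° +14° = 14°
crank pin P = (r cos θ, r sin θ) = (42.693012, 10.644563)
h = r sin θ − e = 10.644563 − 12 = -1.355437
x = r cos θ + √(L² − h²) = 42.693012 + 161.994330 = 204.687341

204.6873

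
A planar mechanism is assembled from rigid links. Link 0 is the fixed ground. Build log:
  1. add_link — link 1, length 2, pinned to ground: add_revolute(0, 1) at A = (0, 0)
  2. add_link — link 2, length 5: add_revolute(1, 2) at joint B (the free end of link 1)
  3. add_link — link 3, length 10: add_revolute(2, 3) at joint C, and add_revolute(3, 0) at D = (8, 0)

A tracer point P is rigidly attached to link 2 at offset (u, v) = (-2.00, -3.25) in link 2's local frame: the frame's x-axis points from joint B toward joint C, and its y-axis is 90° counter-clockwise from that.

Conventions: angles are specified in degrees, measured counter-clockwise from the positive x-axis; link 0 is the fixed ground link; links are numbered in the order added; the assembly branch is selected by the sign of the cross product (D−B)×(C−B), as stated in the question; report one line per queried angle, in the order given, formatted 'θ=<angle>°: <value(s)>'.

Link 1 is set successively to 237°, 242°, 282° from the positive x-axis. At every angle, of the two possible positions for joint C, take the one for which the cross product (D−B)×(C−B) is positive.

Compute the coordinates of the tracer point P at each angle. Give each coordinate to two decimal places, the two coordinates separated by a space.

A=(0,0), D=(8.00,0)
θ=237°: B = A + 2.00·(cos237°, sin237°) = (-1.0893, -1.6773)
θ=237°: |BD| = 9.2428
θ=237°: circle(B,5.00) ∩ circle(D,10.00): a=0.5641, h=4.9681
θ=237°:   candidates: C₊=(-1.4361,3.3106) cross=45.919; C₋=(0.3671,-6.4605) cross=-45.919
θ=237°:   branch + wants cross > 0 → take C=(-1.4361,3.3106) (cross=45.919)
θ=237°: ex = (C−B)/|BC| = (-0.0694,0.9976); ey = (-0.9976,-0.0694)
θ=237°: P = B + -2.00·ex + -3.25·ey = (2.2916,-3.4471)
θ=242°: B = A + 2.00·(cos242°, sin242°) = (-0.9389, -1.7659)
θ=242°: |BD| = 9.1117
θ=242°: circle(B,5.00) ∩ circle(D,10.00): a=0.4403, h=4.9806
θ=242°:   candidates: C₊=(-1.4723,3.2056) cross=45.382; C₋=(0.4582,-6.5667) cross=-45.382
θ=242°:   branch + wants cross > 0 → take C=(-1.4723,3.2056) (cross=45.382)
θ=242°: ex = (C−B)/|BC| = (-0.1067,0.9943); ey = (-0.9943,-0.1067)
θ=242°: P = B + -2.00·ex + -3.25·ey = (2.5059,-3.4078)
θ=282°: B = A + 2.00·(cos282°, sin282°) = (0.4158, -1.9563)
θ=282°: |BD| = 7.8324
θ=282°: circle(B,5.00) ∩ circle(D,10.00): a=-0.8716, h=4.9234
θ=282°:   candidates: C₊=(-1.6579,2.5934) cross=38.563; C₋=(0.8016,-6.9414) cross=-38.563
θ=282°:   branch + wants cross > 0 → take C=(-1.6579,2.5934) (cross=38.563)
θ=282°: ex = (C−B)/|BC| = (-0.4147,0.9099); ey = (-0.9099,-0.4147)
θ=282°: P = B + -2.00·ex + -3.25·ey = (4.2026,-2.4283)

θ=237°: 2.29 -3.45
θ=242°: 2.51 -3.41
θ=282°: 4.20 -2.43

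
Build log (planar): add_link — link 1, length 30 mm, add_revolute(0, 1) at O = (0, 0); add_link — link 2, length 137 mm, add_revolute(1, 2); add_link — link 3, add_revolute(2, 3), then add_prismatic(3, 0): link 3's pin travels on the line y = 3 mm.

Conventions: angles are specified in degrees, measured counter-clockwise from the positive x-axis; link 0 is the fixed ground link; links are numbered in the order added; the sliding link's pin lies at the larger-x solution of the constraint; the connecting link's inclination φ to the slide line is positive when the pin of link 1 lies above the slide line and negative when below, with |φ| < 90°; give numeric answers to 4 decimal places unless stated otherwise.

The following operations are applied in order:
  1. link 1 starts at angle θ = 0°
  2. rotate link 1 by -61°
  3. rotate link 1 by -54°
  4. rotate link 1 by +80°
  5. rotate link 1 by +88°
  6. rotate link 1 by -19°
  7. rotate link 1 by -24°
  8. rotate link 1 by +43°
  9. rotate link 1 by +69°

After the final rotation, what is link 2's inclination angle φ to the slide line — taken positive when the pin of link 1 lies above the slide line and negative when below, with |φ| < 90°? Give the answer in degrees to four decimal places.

geometry: r = 30 mm, L = 137 mm, e = 3 mm; θ starts at 0°
rotate link 1 by -61°: θ ← 0° -61° = -61°
rotate link 1 by -54°: θ ← -61° -54° = -115°
rotate link 1 by +80°: θ ← -115° +80° = -35°
rotate link 1 by +88°: θ ← -35° +88° = 53°
rotate link 1 by -19°: θ ← 53° -19° = 34°
rotate link 1 by -24°: θ ← 34° -24° = 10°
rotate link 1 by +43°: θ ← 10° +43° = 53°
rotate link 1 by +69°: θ ← 53° +69° = 122°
h = r sin θ − e = 25.441443 − 3 = 22.441443
sin φ = h / L = 22.441443 / 137 = 0.16380615
φ = arcsin(0.16380615) = 9.427888°

9.4279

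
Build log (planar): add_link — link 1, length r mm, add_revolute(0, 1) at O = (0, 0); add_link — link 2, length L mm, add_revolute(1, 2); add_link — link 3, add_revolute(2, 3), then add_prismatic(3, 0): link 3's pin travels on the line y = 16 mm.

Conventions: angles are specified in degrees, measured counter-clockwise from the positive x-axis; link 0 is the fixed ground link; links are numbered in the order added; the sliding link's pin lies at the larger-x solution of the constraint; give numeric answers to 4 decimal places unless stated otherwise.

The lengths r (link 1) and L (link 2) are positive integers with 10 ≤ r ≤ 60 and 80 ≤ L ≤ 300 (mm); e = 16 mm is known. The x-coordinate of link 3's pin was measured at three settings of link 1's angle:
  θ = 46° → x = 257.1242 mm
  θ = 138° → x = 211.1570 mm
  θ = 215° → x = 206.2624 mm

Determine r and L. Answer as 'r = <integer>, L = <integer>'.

constraint per measurement: (x − r cos θ)² + (r sin θ − e)² = L²
subtracting the θ₁ and θ₂ equations cancels the r² and L² terms:
r = (x₁² − x₂²) / (2[(x₁cos θ₁ + e sin θ₁) − (x₂cos θ₂ + e sin θ₂)]) = 32.0000 → r = 32
L² = (x₁ − r cos θ₁)² + (r sin θ₁ − e)² = 55224.9877 → L = 235.0000 → L = 235
check at θ₃=215°: x = 206.2624 (printed 206.2624) ✓

r = 32, L = 235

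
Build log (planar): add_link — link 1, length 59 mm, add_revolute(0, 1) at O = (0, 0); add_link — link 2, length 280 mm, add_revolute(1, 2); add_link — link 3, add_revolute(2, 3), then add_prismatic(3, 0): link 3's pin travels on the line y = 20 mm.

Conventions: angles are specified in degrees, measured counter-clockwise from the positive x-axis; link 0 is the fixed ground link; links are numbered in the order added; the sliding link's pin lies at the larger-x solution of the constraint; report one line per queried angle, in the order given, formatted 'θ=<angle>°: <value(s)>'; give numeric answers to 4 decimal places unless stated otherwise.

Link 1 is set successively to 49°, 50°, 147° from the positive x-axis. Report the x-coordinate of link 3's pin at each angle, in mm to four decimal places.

geometry: r = 59 mm, L = 280 mm, e = 20 mm
θ=49°: crank pin P = (r cos θ, r sin θ) = (38.707483, 44.527865)
θ=49°: h = r sin θ − e = 44.527865 − 20 = 24.527865
θ=49°: x = r cos θ + √(L² − h²) = 38.707483 + 278.923616 = 317.631099
θ=50°: crank pin P = (r cos θ, r sin θ) = (37.924469, 45.196622)
θ=50°: h = r sin θ − e = 45.196622 − 20 = 25.196622
θ=50°: x = r cos θ + √(L² − h²) = 37.924469 + 278.864000 = 316.788468
θ=147°: crank pin P = (r cos θ, r sin θ) = (-49.481564, 32.133703)
θ=147°: h = r sin θ − e = 32.133703 − 20 = 12.133703
θ=147°: x = r cos θ + √(L² − h²) = -49.481564 + 279.736972 = 230.255408

θ=49°: 317.6311
θ=50°: 316.7885
θ=147°: 230.2554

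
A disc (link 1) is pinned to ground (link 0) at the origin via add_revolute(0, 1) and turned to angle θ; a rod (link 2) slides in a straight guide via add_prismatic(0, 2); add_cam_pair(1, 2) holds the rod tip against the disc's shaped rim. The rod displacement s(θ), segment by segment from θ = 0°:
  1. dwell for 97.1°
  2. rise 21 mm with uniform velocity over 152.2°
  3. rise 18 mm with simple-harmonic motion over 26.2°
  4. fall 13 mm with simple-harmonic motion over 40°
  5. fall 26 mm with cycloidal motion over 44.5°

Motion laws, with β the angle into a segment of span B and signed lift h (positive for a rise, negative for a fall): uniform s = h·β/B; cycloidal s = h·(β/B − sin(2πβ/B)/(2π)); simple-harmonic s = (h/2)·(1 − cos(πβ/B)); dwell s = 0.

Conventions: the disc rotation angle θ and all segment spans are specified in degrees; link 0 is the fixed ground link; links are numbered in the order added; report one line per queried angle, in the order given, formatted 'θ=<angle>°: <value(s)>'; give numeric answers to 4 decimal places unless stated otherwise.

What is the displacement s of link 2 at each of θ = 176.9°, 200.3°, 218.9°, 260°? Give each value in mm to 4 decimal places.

segment 1 (0° to 97.1°, dwell): s unchanged at 0.0000
θ = 176.9° falls in segment 2 (97.1° to 249.3°, uniform, h = 21): β = 176.9 − 97.1 = 79.8°, B = 152.2°; Δs = 21·79.8/152.2 = 11.0105; s = 0.0000 + 11.0105 = 11.0105
θ = 200.3° falls in segment 2 (97.1° to 249.3°, uniform, h = 21): β = 200.3 − 97.1 = 103.2°, B = 152.2°; Δs = 21·103.2/152.2 = 14.2392; s = 0.0000 + 14.2392 = 14.2392
θ = 218.9° falls in segment 2 (97.1° to 249.3°, uniform, h = 21): β = 218.9 − 97.1 = 121.8°, B = 152.2°; Δs = 21·121.8/152.2 = 16.8055; s = 0.0000 + 16.8055 = 16.8055
segment 2 (97.1° to 249.3°, uniform, h = 21) is passed completely: s = 0.0000 + (21) = 21.0000
θ = 260° falls in segment 3 (249.3° to 275.5°, simple-harmonic, h = 18): β = 260 − 249.3 = 10.7°, B = 26.2°; Δs = 18/2·(1 − cos(π·0.4084)) = 6.4456; s = 21.0000 + 6.4456 = 27.4456

θ=176.9°: 11.0105
θ=200.3°: 14.2392
θ=218.9°: 16.8055
θ=260°: 27.4456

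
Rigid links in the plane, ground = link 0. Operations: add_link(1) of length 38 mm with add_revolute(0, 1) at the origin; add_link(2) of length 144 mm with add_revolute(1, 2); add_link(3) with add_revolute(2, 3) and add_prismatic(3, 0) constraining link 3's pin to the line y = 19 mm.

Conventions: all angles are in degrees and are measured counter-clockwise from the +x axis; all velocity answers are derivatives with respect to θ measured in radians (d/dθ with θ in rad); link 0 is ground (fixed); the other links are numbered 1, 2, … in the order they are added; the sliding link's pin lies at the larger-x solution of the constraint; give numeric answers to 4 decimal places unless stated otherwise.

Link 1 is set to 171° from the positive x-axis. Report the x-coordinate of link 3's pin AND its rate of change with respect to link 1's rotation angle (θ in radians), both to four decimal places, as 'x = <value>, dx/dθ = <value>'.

geometry: r = 38 mm, L = 144 mm, e = 19 mm
crank pin P = (r cos θ, r sin θ) = (-37.532157, 5.944510)
h = r sin θ − e = 5.944510 − 19 = -13.055490
x = r cos θ + √(L² − h²) = -37.532157 + 143.406953 = 105.874796
dx/dθ = −r sin θ − h·r cos θ/√(L² − h²) (θ in radians; h = -13.055490) = -9.361364

x = 105.8748, dx/dθ = -9.3614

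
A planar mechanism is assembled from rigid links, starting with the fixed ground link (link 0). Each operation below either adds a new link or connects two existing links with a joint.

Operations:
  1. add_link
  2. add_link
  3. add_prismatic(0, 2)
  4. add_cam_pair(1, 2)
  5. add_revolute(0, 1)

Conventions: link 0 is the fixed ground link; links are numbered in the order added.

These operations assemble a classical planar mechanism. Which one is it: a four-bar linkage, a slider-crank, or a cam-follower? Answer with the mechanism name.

links: 3 (incl. ground); joints: 1 revolute, 1 prismatic, 1 higher (cam) pair, forming one closed loop
3 links, revolute + prismatic + higher pair in one loop → cam-follower

cam-follower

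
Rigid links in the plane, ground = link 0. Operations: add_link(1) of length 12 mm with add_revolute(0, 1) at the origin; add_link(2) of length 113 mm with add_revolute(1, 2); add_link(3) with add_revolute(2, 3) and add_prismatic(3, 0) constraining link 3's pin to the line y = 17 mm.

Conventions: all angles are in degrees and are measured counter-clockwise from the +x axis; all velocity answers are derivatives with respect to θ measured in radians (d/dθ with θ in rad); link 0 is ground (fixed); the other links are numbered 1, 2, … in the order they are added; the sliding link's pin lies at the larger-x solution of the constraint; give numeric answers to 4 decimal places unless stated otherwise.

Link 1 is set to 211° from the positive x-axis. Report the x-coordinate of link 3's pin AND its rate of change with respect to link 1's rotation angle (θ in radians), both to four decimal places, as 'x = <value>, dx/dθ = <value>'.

geometry: r = 12 mm, L = 113 mm, e = 17 mm
crank pin P = (r cos θ, r sin θ) = (-10.286008, -6.180457)
h = r sin θ − e = -6.180457 − 17 = -23.180457
x = r cos θ + √(L² − h²) = -10.286008 + 110.596864 = 100.310857
dx/dθ = −r sin θ − h·r cos θ/√(L² − h²) (θ in radians; h = -23.180457) = 4.024570

x = 100.3109, dx/dθ = 4.0246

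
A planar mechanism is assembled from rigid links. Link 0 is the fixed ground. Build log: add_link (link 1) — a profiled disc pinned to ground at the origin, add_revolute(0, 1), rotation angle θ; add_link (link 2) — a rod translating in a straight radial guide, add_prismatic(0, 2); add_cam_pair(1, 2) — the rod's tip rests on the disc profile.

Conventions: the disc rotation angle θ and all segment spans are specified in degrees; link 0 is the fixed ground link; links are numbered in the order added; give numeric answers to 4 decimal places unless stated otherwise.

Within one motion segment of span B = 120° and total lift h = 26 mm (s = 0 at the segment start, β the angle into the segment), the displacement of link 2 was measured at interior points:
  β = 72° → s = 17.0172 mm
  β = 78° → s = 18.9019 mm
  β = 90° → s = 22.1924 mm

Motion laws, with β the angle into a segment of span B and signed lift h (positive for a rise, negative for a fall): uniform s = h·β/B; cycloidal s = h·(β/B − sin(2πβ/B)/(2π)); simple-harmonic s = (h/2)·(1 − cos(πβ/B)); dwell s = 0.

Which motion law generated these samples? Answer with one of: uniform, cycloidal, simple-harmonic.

candidates at β/B = r: uniform s = h·r (linear in β); cycloidal s = h·(r − sin(2πr)/(2π)); simple-harmonic s = (h/2)(1 − cos(πr))
β=72°: printed 17.0172 | uniform 15.6000, cycloidal 18.0323, simple-harmonic 17.0172
β=78°: printed 18.9019 | uniform 16.9000, cycloidal 20.2477, simple-harmonic 18.9019
β=90°: printed 22.1924 | uniform 19.5000, cycloidal 23.6380, simple-harmonic 22.1924
only one law matches every sample → simple-harmonic

simple-harmonic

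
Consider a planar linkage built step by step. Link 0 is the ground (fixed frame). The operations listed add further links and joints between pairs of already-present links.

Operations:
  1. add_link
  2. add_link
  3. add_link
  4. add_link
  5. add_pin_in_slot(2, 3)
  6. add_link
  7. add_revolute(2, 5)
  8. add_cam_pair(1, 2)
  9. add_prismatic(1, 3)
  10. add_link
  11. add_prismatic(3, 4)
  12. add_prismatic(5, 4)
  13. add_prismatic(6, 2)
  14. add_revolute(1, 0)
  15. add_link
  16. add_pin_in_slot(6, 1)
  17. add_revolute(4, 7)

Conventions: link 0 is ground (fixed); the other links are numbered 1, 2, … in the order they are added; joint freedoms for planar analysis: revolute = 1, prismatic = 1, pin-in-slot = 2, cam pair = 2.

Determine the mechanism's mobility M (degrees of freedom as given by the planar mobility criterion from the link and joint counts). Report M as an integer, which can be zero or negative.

link 0 = ground. State L|J1|J2 = 1|0|0
+link1  2|0|0
+link2  3|0|0
+link3  4|0|0
+link4  5|0|0
PS(2,3) f=2→J2  5|0|1
+link5  6|0|1
R(2,5) f=1→J1  6|1|1
C(1,2) f=2→J2  6|1|2
P(1,3) f=1→J1  6|2|2
+link6  7|2|2
P(3,4) f=1→J1  7|3|2
P(5,4) f=1→J1  7|4|2
P(6,2) f=1→J1  7|5|2
R(1,0) f=1→J1  7|6|2
+link7  8|6|2
PS(6,1) f=2→J2  8|6|3
R(4,7) f=1→J1  8|7|3
M = 3(8−1)−2·7−3 = 21−14−3 = 4

M = 4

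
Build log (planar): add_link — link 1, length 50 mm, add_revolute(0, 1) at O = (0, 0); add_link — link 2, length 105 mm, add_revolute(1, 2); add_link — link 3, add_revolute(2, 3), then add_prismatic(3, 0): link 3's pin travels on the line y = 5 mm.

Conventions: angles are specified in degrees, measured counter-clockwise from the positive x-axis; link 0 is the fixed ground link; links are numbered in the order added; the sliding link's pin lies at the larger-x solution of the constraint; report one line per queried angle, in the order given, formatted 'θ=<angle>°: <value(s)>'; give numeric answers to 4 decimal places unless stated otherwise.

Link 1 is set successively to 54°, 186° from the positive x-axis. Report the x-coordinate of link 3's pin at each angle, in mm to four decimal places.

geometry: r = 50 mm, L = 105 mm, e = 5 mm
θ=54°: crank pin P = (r cos θ, r sin θ) = (29.389263, 40.450850)
θ=54°: h = r sin θ − e = 40.450850 − 5 = 35.450850
θ=54°: x = r cos θ + √(L² − h²) = 29.389263 + 98.834393 = 128.223656
θ=186°: crank pin P = (r cos θ, r sin θ) = (-49.726095, -5.226423)
θ=186°: h = r sin θ − e = -5.226423 − 5 = -10.226423
θ=186°: x = r cos θ + √(L² − h²) = -49.726095 + 104.500815 = 54.774720

θ=54°: 128.2237
θ=186°: 54.7747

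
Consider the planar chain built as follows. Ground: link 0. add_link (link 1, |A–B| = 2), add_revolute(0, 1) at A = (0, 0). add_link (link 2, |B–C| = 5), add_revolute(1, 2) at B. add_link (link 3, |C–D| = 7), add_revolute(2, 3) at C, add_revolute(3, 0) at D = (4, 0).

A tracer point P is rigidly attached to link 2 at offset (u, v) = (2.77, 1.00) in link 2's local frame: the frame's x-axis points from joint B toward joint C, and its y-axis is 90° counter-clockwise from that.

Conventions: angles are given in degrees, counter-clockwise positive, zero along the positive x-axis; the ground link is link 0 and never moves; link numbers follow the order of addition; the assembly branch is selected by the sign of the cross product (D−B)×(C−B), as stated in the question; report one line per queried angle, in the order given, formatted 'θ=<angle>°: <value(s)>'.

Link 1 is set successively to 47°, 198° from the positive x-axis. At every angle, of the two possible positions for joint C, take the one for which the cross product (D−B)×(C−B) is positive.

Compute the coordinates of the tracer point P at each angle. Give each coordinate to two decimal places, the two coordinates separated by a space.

A=(0,0), D=(4.00,0)
θ=47°: B = A + 2.00·(cos47°, sin47°) = (1.3640, 1.4627)
θ=47°: |BD| = 3.0146
θ=47°: circle(B,5.00) ∩ circle(D,7.00): a=-2.4733, h=4.3455
θ=47°:   candidates: C₊=(1.3098,6.4624) cross=13.100; C₋=(-2.9071,-1.1369) cross=-13.100
θ=47°:   branch + wants cross > 0 → take C=(1.3098,6.4624) (cross=13.100)
θ=47°: ex = (C−B)/|BC| = (-0.0108,0.9999); ey = (-0.9999,-0.0108)
θ=47°: P = B + 2.77·ex + 1.00·ey = (0.3340,4.2217)
θ=198°: B = A + 2.00·(cos198°, sin198°) = (-1.9021, -0.6180)
θ=198°: |BD| = 5.9344
θ=198°: circle(B,5.00) ∩ circle(D,7.00): a=0.9451, h=4.9099
θ=198°:   candidates: C₊=(-1.4735,4.3636) cross=29.137; C₋=(-0.4508,-5.4028) cross=-29.137
θ=198°:   branch + wants cross > 0 → take C=(-1.4735,4.3636) (cross=29.137)
θ=198°: ex = (C−B)/|BC| = (0.0857,0.9963); ey = (-0.9963,0.0857)
θ=198°: P = B + 2.77·ex + 1.00·ey = (-2.6610,2.2275)

θ=47°: 0.33 4.22
θ=198°: -2.66 2.23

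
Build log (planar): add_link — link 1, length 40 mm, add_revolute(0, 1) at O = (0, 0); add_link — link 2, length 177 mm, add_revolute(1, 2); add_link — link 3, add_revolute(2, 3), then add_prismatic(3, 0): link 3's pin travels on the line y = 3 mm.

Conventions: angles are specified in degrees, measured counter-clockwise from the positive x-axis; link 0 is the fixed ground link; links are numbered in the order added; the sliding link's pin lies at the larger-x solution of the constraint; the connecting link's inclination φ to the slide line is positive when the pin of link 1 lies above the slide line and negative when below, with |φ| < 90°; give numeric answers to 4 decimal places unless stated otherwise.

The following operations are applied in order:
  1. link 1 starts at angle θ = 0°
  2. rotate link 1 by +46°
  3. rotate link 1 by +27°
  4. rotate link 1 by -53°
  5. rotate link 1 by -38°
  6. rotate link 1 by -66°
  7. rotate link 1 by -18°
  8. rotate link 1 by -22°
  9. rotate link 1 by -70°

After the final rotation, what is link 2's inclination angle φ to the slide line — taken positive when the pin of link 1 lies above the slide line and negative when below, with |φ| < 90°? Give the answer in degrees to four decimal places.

geometry: r = 40 mm, L = 177 mm, e = 3 mm; θ starts at 0°
rotate link 1 by +46°: θ ← 0° +46° = 46°
rotate link 1 by +27°: θ ← 46° +27° = 73°
rotate link 1 by -53°: θ ← 73° -53° = 20°
rotate link 1 by -38°: θ ← 20° -38° = -18°
rotate link 1 by -66°: θ ← -18° -66° = -84°
rotate link 1 by -18°: θ ← -84° -18° = -102°
rotate link 1 by -22°: θ ← -102° -22° = -124°
rotate link 1 by -70°: θ ← -124° -70° = -194°
h = r sin θ − e = 9.676876 − 3 = 6.676876
sin φ = h / L = 6.676876 / 177 = 0.03772246
φ = arcsin(0.03772246) = 2.161851°

2.1619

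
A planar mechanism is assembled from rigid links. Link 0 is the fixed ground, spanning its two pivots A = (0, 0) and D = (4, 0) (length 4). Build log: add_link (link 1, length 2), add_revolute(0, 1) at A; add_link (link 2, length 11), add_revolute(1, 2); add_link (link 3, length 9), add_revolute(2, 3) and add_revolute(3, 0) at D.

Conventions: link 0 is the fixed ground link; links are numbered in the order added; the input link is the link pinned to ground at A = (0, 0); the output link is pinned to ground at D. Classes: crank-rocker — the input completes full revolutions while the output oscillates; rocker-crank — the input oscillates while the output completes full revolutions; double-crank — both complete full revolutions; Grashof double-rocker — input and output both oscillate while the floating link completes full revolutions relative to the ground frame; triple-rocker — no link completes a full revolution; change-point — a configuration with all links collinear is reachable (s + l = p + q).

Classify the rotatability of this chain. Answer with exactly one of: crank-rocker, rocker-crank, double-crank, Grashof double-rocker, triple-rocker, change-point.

lengths: ground=4, input=2, coupler=11, output=9
sorted: s=2 (shortest), l=11 (longest), p+q=13
s + l = 13 vs p + q = 13
s + l = p + q → change-point (collinear configuration reachable)

change-point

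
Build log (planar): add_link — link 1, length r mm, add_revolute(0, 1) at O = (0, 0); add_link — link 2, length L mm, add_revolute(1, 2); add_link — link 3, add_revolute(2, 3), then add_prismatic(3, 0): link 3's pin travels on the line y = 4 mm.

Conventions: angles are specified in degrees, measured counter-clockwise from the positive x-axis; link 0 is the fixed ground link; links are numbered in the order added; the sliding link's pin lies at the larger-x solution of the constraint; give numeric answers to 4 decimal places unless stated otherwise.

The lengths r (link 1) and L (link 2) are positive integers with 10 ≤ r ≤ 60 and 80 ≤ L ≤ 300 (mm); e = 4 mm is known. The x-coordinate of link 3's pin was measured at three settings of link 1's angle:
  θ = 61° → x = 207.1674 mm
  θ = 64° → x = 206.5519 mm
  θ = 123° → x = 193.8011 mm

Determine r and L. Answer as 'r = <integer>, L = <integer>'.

constraint per measurement: (x − r cos θ)² + (r sin θ − e)² = L²
subtracting the θ₁ and θ₂ equations cancels the r² and L² terms:
r = (x₁² − x₂²) / (2[(x₁cos θ₁ + e sin θ₁) − (x₂cos θ₂ + e sin θ₂)]) = 13.0005 → r = 13
L² = (x₁ − r cos θ₁)² + (r sin θ₁ − e)² = 40401.0157 → L = 201.0000 → L = 201
check at θ₃=123°: x = 193.8011 (printed 193.8011) ✓

r = 13, L = 201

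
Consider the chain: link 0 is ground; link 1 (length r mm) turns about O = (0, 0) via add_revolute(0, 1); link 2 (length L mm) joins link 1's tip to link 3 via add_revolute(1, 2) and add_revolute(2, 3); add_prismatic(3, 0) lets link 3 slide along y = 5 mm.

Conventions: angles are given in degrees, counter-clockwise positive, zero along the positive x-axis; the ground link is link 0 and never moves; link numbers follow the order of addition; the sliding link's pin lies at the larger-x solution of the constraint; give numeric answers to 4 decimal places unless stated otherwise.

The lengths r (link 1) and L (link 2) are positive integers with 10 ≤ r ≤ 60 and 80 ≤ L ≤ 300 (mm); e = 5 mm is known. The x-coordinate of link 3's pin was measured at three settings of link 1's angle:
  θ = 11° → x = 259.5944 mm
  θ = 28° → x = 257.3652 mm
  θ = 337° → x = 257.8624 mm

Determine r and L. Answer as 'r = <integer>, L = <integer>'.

constraint per measurement: (x − r cos θ)² + (r sin θ − e)² = L²
subtracting the θ₁ and θ₂ equations cancels the r² and L² terms:
r = (x₁² − x₂²) / (2[(x₁cos θ₁ + e sin θ₁) − (x₂cos θ₂ + e sin θ₂)]) = 21.9995 → r = 22
L² = (x₁ − r cos θ₁)² + (r sin θ₁ − e)² = 56643.9781 → L = 238.0000 → L = 238
check at θ₃=337°: x = 257.8624 (printed 257.8624) ✓

r = 22, L = 238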